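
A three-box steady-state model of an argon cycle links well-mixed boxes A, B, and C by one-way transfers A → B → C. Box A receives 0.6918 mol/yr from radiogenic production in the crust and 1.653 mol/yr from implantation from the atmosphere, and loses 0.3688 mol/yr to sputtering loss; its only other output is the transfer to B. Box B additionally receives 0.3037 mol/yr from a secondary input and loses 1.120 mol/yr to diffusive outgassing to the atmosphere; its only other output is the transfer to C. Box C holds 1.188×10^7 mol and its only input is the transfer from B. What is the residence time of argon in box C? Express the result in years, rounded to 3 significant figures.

1.02×10^7 yr

Box A: F(A→B) = (0.6918 + 1.653) − 0.3688 = 1.9760 mol/yr.
Box B: F(B→C) = (1.9760 + 0.3037) − 1.120 = 1.1597 mol/yr.
Box C throughput = its input = 1.1597 mol/yr; τ = 1.188×10^7 / 1.1597 = 1.024×10^7 yr.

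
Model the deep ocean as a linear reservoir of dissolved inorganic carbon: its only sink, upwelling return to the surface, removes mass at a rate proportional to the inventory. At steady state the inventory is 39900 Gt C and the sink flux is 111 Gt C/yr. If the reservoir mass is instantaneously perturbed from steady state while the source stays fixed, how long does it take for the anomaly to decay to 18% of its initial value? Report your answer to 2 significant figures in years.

620 yr

For a linear reservoir the anomaly decays as exp(−t/τ) with τ = M/F = 39900/111 = 359.5 yr.
exp(−t/τ) = 0.18 ⇒ t = −τ ln(0.18) = 359.5 × 1.715 = 616.4 yr.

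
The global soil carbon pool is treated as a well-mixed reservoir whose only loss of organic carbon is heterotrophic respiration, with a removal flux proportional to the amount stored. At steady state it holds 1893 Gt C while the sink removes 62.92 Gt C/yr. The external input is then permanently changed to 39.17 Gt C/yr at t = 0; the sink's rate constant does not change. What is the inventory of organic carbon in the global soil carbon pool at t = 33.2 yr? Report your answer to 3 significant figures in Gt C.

The sink rate constant is k = F₀/M₀ = 62.92/1893 = 0.03324 yr⁻¹.
Solving dM/dt = F₁ − kM with M(0) = M₀ gives M(t) = F₁/k + (M₀ − F₁/k)·e^(−kt).
F₁/k = 39.17/0.03324 = 1178.5 Gt C; kt = 0.03324 × 33.2 = 1.104, e^(−kt) = 0.3317.
M(33.2) = 1178.5 + (1893 − 1178.5) × 0.3317 = 1178.5 + 237.0 = 1415.5 Gt C.

1420 Gt C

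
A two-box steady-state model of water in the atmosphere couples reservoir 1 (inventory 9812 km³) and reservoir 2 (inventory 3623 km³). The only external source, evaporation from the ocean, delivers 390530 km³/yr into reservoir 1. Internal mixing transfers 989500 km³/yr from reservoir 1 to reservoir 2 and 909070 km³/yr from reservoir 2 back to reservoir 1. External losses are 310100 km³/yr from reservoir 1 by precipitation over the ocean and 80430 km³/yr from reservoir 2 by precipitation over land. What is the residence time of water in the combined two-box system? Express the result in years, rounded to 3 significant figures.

Residence time in the combined system uses the total inventory and the total *external* removal — internal exchanges between the two boxes cancel.
M_total = 9812 + 3623 = 13435 km³.
ΣF_external_out = 310100 + 80430 = 390530 km³/yr.
τ = M_total / ΣF_ext = 13435 / 390530 = 0.03440 yr.

0.0344 yr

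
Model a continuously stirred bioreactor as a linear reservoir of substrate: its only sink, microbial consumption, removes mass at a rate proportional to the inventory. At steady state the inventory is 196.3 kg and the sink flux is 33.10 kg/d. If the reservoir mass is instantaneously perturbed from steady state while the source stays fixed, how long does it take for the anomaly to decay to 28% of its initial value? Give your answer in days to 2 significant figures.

7.5 d

For a linear reservoir the anomaly decays as exp(−t/τ) with τ = M/F = 196.3/33.10 = 5.931 d.
exp(−t/τ) = 0.28 ⇒ t = −τ ln(0.28) = 5.931 × 1.273 = 7.549 d.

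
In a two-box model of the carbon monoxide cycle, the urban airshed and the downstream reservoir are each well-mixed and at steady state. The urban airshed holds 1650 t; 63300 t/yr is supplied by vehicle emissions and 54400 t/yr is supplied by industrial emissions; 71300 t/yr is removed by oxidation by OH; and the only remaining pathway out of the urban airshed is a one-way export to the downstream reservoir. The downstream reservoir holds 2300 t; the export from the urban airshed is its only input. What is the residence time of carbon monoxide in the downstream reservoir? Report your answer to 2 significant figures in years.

0.050 yr

Balance the urban airshed: ΣF_in = 63300 + 54400 = 117700 t/yr.
Export to the downstream reservoir = ΣF_in − (71300) = 46400 t/yr.
At steady state the output of the downstream reservoir equals its input, 46400 t/yr.
τ = M / F = 2300 / 46400 = 0.04957 yr.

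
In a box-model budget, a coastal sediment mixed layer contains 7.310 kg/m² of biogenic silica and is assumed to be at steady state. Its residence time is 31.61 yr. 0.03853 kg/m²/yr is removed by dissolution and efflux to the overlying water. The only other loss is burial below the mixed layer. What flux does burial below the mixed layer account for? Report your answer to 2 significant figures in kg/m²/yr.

Total removal F = M/τ = 7.310 / 31.61 = 0.2313 kg/m²/yr.
Burial below the mixed layer = F − (0.03853) = 0.2313 − 0.03853 = 0.1927 kg/m²/yr.

0.19 kg/m²/yr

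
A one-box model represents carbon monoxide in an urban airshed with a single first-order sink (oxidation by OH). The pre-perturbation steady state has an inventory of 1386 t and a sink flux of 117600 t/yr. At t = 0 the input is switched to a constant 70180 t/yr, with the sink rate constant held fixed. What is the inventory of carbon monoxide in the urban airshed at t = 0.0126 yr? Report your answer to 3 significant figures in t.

1020 t

The sink rate constant is k = F₀/M₀ = 117600/1386 = 84.85 yr⁻¹.
Solving dM/dt = F₁ − kM with M(0) = M₀ gives M(t) = F₁/k + (M₀ − F₁/k)·e^(−kt).
F₁/k = 70180/84.85 = 827.12 t; kt = 84.85 × 0.0126 = 1.069, e^(−kt) = 0.3433.
M(0.0126) = 827.12 + (1386 − 827.12) × 0.3433 = 827.12 + 191.9 = 1019.0 t.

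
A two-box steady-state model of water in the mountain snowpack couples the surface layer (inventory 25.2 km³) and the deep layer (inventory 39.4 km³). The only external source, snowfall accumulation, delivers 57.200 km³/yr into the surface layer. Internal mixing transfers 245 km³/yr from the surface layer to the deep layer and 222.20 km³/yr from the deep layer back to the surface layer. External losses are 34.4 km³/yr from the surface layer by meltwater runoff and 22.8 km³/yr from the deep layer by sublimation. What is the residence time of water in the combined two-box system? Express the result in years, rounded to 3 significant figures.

1.13 yr

For the system as a whole, the A↔B exchange is internal and contributes nothing to the throughput; only the external sinks remove mass.
M_total = 25.2 + 39.4 = 64.600 km³.
ΣF_external_out = 34.4 + 22.8 = 57.200 km³/yr.
τ = M_total / ΣF_ext = 64.600 / 57.200 = 1.129 yr.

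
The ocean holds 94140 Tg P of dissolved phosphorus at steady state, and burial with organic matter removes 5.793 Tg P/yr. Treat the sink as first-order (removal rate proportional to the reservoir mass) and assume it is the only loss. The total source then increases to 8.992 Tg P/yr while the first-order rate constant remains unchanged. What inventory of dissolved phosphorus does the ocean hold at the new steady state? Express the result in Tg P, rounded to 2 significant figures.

Rate constant k = F/M = 5.793 / 94140 = 6.154×10^-5 yr⁻¹.
At the new steady state, source = k·M_new ⇒ M_new = 8.992 / 6.154×10^-5 = 146100 Tg P.
(Equivalently M_new = M × F_new/F_old = 94140 × 8.992/5.793.)

150000 Tg P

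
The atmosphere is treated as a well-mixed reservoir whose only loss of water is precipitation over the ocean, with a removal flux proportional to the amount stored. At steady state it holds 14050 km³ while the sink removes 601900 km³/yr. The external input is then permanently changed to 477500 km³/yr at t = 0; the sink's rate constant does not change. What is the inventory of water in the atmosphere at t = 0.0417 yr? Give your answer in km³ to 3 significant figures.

Residence time τ = M₀/F₀ = 0.02334 yr. The eventual steady state is M_∞ = M₀·(F₁/F₀) = 14050 × 477500/601900 = 11146 km³.
The anomaly ΔM(t) = M(t) − M_∞ decays as ΔM₀·e^(−t/τ) with ΔM₀ = 14050 − 11146 = 2904 km³.
At t = 0.0417 yr, e^(−t/τ) = e^(−1.786) = 0.1676, so ΔM = 486.6 km³ and M = 11146 + 486.6 = 11633 km³.

11600 km³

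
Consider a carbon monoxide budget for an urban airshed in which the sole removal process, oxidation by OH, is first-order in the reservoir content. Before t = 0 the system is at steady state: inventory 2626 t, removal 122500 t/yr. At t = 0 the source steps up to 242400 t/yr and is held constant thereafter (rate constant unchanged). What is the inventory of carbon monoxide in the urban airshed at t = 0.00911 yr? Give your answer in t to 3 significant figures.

3520 t

The sink rate constant is k = F₀/M₀ = 122500/2626 = 46.65 yr⁻¹.
Solving dM/dt = F₁ − kM with M(0) = M₀ gives M(t) = F₁/k + (M₀ − F₁/k)·e^(−kt).
F₁/k = 242400/46.65 = 5196.3 t; kt = 46.65 × 0.00911 = 0.4250, e^(−kt) = 0.6538.
M(0.00911) = 5196.3 + (2626 − 5196.3) × 0.6538 = 5196.3 − 1680 = 3515.9 t.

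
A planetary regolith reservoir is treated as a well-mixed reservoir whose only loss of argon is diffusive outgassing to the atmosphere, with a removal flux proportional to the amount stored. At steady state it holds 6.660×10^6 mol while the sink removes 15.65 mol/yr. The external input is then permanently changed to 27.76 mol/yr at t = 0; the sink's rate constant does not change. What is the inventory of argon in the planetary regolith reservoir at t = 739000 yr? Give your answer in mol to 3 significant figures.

1.09×10^7 mol

The sink rate constant is k = F₀/M₀ = 15.65/6.660×10^6 = 2.350×10^-6 yr⁻¹.
Solving dM/dt = F₁ − kM with M(0) = M₀ gives M(t) = F₁/k + (M₀ − F₁/k)·e^(−kt).
F₁/k = 27.76/2.350×10^-6 = 1.1814×10^7 mol; kt = 2.350×10^-6 × 739000 = 1.737, e^(−kt) = 0.1761.
M(739000) = 1.1814×10^7 + (6.660×10^6 − 1.1814×10^7) × 0.1761 = 1.1814×10^7 − 907700 = 1.0906×10^7 mol.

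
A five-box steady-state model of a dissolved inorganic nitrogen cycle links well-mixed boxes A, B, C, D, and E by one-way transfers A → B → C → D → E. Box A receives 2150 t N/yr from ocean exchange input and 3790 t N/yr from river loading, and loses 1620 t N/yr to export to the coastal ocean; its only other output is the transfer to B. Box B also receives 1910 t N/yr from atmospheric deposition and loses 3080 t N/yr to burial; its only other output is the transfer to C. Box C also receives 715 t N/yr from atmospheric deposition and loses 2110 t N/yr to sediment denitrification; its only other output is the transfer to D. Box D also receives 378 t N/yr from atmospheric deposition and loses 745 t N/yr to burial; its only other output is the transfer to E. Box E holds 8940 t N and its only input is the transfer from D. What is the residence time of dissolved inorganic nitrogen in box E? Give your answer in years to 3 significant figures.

6.44 yr

Box A: F(A→B) = (2150 + 3790) − 1620 = 4320.0 t N/yr.
Box B: F(B→C) = (4320.0 + 1910) − 3080 = 3150.0 t N/yr.
Box C: F(C→D) = (3150.0 + 715) − 2110 = 1755.0 t N/yr.
Box D: F(D→E) = (1755.0 + 378) − 745 = 1388.0 t N/yr.
Box E throughput = its input = 1388.0 t N/yr; τ = 8940 / 1388.0 = 6.441 yr.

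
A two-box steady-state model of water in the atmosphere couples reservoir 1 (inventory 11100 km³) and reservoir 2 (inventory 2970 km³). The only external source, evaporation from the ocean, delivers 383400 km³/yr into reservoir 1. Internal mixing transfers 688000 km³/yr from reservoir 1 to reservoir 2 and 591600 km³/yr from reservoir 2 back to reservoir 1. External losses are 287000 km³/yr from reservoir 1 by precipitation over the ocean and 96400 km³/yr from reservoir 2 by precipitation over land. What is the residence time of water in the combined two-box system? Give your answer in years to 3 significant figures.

0.0367 yr

Residence time in the combined system uses the total inventory and the total *external* removal — internal exchanges between the two boxes cancel.
M_total = 11100 + 2970 = 14070 km³.
ΣF_external_out = 287000 + 96400 = 383400 km³/yr.
τ = M_total / ΣF_ext = 14070 / 383400 = 0.03670 yr.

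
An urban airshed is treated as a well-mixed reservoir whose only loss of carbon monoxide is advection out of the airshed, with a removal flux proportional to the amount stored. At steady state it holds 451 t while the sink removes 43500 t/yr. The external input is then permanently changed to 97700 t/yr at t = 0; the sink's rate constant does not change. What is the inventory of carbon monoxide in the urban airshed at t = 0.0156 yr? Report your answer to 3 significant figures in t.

888 t

The sink rate constant is k = F₀/M₀ = 43500/451 = 96.45 yr⁻¹.
Solving dM/dt = F₁ − kM with M(0) = M₀ gives M(t) = F₁/k + (M₀ − F₁/k)·e^(−kt).
F₁/k = 97700/96.45 = 1012.9 t; kt = 96.45 × 0.0156 = 1.505, e^(−kt) = 0.2221.
M(0.0156) = 1012.9 + (451 − 1012.9) × 0.2221 = 1012.9 − 124.8 = 888.13 t.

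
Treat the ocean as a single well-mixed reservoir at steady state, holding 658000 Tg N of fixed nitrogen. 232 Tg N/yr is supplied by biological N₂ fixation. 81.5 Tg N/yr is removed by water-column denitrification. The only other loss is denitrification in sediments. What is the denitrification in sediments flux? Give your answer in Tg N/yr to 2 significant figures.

150 Tg N/yr

At steady state ΣF_in = ΣF_out.
ΣF_in = 232.00 Tg N/yr.
Denitrification in sediments flux = ΣF_in − (81.5) = 232.00 − 81.50 = 150.5 Tg N/yr.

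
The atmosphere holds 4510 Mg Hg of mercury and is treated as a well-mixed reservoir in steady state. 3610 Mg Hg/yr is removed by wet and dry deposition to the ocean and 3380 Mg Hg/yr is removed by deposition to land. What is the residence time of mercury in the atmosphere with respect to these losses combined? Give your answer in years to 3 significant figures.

0.645 yr

Total removal = 3610 + 3380 = 6990.0 Mg Hg/yr.
τ = M / ΣF_out = 4510 / 6990.0 = 0.6452 yr.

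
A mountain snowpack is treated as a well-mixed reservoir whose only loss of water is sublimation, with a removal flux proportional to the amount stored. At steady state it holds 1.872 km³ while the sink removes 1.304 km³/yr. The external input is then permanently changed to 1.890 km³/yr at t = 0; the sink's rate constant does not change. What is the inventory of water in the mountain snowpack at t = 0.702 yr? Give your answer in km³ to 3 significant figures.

Residence time τ = M₀/F₀ = 1.436 yr. The eventual steady state is M_∞ = M₀·(F₁/F₀) = 1.872 × 1.890/1.304 = 2.7133 km³.
The anomaly ΔM(t) = M(t) − M_∞ decays as ΔM₀·e^(−t/τ) with ΔM₀ = 1.872 − 2.7133 = −0.8413 km³.
At t = 0.702 yr, e^(−t/τ) = e^(−0.4890) = 0.6132, so ΔM = −0.5159 km³ and M = 2.7133 − 0.5159 = 2.1974 km³.

2.20 km³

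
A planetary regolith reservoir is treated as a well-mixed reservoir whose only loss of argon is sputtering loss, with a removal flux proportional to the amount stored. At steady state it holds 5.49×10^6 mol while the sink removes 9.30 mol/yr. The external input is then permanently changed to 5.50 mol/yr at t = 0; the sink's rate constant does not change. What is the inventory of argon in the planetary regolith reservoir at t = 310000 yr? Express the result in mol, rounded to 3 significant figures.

The sink rate constant is k = F₀/M₀ = 9.30/5.49×10^6 = 1.694×10^-6 yr⁻¹.
Solving dM/dt = F₁ − kM with M(0) = M₀ gives M(t) = F₁/k + (M₀ − F₁/k)·e^(−kt).
F₁/k = 5.50/1.694×10^-6 = 3.2468×10^6 mol; kt = 1.694×10^-6 × 310000 = 0.5251, e^(−kt) = 0.5915.
M(310000) = 3.2468×10^6 + (5.49×10^6 − 3.2468×10^6) × 0.5915 = 3.2468×10^6 + 1.327×10^6 = 4.5736×10^6 mol.

4.57×10^6 mol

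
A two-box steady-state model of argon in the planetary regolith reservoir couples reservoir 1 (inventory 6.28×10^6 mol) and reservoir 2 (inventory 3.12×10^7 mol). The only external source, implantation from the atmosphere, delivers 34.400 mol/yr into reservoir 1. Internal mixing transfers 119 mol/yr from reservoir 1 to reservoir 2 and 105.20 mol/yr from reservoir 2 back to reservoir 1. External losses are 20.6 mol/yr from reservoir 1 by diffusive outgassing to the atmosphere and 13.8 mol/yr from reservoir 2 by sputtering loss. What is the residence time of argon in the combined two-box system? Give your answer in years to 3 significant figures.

Residence time in the combined system uses the total inventory and the total *external* removal — internal exchanges between the two boxes cancel.
M_total = 6.28×10^6 + 3.12×10^7 = 3.7480×10^7 mol.
ΣF_external_out = 20.6 + 13.8 = 34.400 mol/yr.
τ = M_total / ΣF_ext = 3.7480×10^7 / 34.400 = 1.090×10^6 yr.

1.09×10^6 yr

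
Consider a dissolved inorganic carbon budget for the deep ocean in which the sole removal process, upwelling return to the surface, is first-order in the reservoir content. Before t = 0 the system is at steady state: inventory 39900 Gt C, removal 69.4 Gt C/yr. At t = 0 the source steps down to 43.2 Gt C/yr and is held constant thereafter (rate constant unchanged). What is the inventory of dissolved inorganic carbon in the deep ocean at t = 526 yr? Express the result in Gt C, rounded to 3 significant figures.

The sink rate constant is k = F₀/M₀ = 69.4/39900 = 0.001739 yr⁻¹.
Solving dM/dt = F₁ − kM with M(0) = M₀ gives M(t) = F₁/k + (M₀ − F₁/k)·e^(−kt).
F₁/k = 43.2/0.001739 = 24837 Gt C; kt = 0.001739 × 526 = 0.9149, e^(−kt) = 0.4006.
M(526) = 24837 + (39900 − 24837) × 0.4006 = 24837 + 6034 = 30871 Gt C.

30900 Gt C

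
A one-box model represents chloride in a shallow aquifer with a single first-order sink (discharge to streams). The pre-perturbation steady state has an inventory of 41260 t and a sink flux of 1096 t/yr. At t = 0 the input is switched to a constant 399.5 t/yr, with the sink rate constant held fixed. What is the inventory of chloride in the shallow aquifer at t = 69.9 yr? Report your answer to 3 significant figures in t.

τ = M₀/F₀ = 41260/1096 = 37.65 yr; rate constant k = 1/τ.
New steady state M_∞ = F₁/k = F₁·τ = 399.5 × 37.65 = 15040 t.
M(t) = M_∞ + (M₀ − M_∞)·e^(−t/τ); t/τ = 69.9/37.65 = 1.857, so e^(−t/τ) = 0.1562.
M(t) = 15040 + 26220 × 0.1562 = 19135 t.

19100 t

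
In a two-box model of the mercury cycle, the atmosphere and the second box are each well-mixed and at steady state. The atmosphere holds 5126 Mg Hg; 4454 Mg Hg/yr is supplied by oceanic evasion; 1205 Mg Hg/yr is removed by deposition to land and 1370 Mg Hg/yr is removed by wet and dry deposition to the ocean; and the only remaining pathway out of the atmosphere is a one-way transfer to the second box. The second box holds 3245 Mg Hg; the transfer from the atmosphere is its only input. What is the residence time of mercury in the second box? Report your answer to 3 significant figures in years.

1.73 yr

Balance the atmosphere: ΣF_in = 4454.0 Mg Hg/yr.
Transfer to the second box = ΣF_in − (1205 + 1370) = 1879.0 Mg Hg/yr.
At steady state the output of the second box equals its input, 1879.0 Mg Hg/yr.
τ = M / F = 3245 / 1879.0 = 1.727 yr.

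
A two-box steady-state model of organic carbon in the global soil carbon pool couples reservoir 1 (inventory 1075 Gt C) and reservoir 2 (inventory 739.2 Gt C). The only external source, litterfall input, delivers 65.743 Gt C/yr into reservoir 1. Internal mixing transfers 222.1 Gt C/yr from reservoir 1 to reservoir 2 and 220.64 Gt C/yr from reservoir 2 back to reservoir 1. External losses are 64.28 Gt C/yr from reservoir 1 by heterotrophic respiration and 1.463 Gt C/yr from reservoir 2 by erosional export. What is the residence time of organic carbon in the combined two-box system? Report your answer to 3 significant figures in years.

Treat the two boxes together as one reservoir: the mixing fluxes between them are internal recycling, so τ = ΣM / Σ(external losses).
M_total = 1075 + 739.2 = 1814.2 Gt C.
ΣF_external_out = 64.28 + 1.463 = 65.743 Gt C/yr.
τ = M_total / ΣF_ext = 1814.2 / 65.743 = 27.60 yr.

27.6 yr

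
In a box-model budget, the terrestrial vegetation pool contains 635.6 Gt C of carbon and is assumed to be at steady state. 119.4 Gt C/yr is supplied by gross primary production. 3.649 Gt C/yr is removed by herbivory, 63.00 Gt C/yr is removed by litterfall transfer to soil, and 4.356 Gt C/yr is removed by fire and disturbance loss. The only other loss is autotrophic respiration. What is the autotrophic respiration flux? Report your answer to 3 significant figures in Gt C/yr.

48.4 Gt C/yr

At steady state ΣF_in = ΣF_out.
ΣF_in = 119.40 Gt C/yr.
Autotrophic respiration flux = ΣF_in − (3.649 + 63.00 + 4.356) = 119.40 − 71.00 = 48.40 Gt C/yr.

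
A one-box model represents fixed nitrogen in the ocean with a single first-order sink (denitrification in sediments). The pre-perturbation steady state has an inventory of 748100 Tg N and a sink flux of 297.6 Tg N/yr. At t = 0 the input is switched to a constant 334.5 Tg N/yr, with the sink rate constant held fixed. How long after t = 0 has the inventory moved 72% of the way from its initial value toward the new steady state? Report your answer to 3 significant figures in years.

τ = M₀/F₀ = 748100/297.6 = 2514 yr.
The remaining gap fraction is e^(−t/τ); 72% covered ⇒ e^(−t/τ) = 0.280.
t = −τ ln(0.280) = 2514 × 1.273 = 3200 yr.

3200 yr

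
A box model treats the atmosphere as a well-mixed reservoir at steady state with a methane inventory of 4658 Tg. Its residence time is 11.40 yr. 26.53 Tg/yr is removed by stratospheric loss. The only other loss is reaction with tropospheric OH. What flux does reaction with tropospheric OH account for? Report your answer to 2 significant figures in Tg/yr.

Total removal F = M/τ = 4658 / 11.40 = 408.6 Tg/yr.
Reaction with tropospheric OH = F − (26.53) = 408.6 − 26.53 = 382.1 Tg/yr.

380 Tg/yr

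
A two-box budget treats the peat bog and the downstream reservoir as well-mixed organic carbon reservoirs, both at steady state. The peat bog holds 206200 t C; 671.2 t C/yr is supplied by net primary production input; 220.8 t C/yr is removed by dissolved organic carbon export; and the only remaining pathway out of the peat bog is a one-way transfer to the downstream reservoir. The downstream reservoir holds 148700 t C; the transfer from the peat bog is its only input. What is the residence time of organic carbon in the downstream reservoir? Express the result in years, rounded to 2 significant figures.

330 yr

Balance the peat bog: ΣF_in = 671.20 t C/yr.
Transfer to the downstream reservoir = ΣF_in − (220.8) = 450.40 t C/yr.
At steady state the output of the downstream reservoir equals its input, 450.40 t C/yr.
τ = M / F = 148700 / 450.40 = 330.2 yr.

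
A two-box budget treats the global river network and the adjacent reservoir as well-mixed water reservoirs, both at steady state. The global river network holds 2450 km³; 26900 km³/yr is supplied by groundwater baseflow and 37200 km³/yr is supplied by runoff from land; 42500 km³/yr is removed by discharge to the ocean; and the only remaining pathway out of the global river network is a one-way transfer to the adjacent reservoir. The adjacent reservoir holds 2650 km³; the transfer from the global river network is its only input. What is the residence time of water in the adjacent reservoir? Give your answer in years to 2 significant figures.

Balance the global river network: ΣF_in = 26900 + 37200 = 64100 km³/yr.
Transfer to the adjacent reservoir = ΣF_in − (42500) = 21600 km³/yr.
At steady state the output of the adjacent reservoir equals its input, 21600 km³/yr.
τ = M / F = 2650 / 21600 = 0.1227 yr.

0.12 yr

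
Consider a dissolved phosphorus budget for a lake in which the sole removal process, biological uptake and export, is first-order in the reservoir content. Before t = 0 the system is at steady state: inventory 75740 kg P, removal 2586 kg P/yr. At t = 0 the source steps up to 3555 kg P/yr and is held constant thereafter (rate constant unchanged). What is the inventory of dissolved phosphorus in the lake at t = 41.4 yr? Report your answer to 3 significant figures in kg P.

97200 kg P

τ = M₀/F₀ = 75740/2586 = 29.29 yr; rate constant k = 1/τ.
New steady state M_∞ = F₁/k = F₁·τ = 3555 × 29.29 = 104120 kg P.
M(t) = M_∞ + (M₀ − M_∞)·e^(−t/τ); t/τ = 41.4/29.29 = 1.414, so e^(−t/τ) = 0.2433.
M(t) = 104120 − 28380 × 0.2433 = 97216 kg P.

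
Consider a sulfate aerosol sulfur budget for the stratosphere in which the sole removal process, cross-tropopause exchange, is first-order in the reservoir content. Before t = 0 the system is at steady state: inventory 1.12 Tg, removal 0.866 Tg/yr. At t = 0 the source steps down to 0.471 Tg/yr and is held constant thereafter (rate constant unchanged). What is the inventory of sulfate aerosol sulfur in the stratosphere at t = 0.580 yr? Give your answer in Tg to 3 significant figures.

Residence time τ = M₀/F₀ = 1.293 yr. The eventual steady state is M_∞ = M₀·(F₁/F₀) = 1.12 × 0.471/0.866 = 0.60915 Tg.
The anomaly ΔM(t) = M(t) − M_∞ decays as ΔM₀·e^(−t/τ) with ΔM₀ = 1.12 − 0.60915 = 0.5109 Tg.
At t = 0.580 yr, e^(−t/τ) = e^(−0.4485) = 0.6386, so ΔM = 0.3262 Tg and M = 0.60915 + 0.3262 = 0.93538 Tg.

0.935 Tg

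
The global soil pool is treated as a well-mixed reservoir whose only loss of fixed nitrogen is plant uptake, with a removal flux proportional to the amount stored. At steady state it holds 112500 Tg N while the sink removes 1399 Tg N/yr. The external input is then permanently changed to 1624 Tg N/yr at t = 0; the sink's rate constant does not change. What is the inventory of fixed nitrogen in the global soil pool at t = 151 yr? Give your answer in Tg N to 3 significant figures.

τ = M₀/F₀ = 112500/1399 = 80.41 yr; rate constant k = 1/τ.
New steady state M_∞ = F₁/k = F₁·τ = 1624 × 80.41 = 130590 Tg N.
M(t) = M_∞ + (M₀ − M_∞)·e^(−t/τ); t/τ = 151/80.41 = 1.878, so e^(−t/τ) = 0.1529.
M(t) = 130590 − 18090 × 0.1529 = 127830 Tg N.

128000 Tg N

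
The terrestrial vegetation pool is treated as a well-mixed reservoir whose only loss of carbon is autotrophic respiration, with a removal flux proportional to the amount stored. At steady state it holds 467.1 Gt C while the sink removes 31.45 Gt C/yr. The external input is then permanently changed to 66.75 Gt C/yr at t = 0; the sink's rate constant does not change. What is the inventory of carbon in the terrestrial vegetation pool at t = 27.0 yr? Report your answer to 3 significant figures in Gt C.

906 Gt C

Residence time τ = M₀/F₀ = 14.85 yr. The eventual steady state is M_∞ = M₀·(F₁/F₀) = 467.1 × 66.75/31.45 = 991.38 Gt C.
The anomaly ΔM(t) = M(t) − M_∞ decays as ΔM₀·e^(−t/τ) with ΔM₀ = 467.1 − 991.38 = −524.3 Gt C.
At t = 27.0 yr, e^(−t/τ) = e^(−1.818) = 0.1624, so ΔM = −85.12 Gt C and M = 991.38 − 85.12 = 906.26 Gt C.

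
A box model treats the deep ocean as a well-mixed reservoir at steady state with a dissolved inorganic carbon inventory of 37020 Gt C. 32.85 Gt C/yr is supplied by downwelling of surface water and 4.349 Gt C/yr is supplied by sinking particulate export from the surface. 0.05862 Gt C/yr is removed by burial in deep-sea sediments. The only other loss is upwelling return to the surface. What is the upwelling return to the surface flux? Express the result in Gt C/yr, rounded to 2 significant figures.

At steady state ΣF_in = ΣF_out.
ΣF_in = 32.85 + 4.349 = 37.199 Gt C/yr.
Upwelling return to the surface flux = ΣF_in − (0.05862) = 37.199 − 0.05862 = 37.14 Gt C/yr.

37 Gt C/yr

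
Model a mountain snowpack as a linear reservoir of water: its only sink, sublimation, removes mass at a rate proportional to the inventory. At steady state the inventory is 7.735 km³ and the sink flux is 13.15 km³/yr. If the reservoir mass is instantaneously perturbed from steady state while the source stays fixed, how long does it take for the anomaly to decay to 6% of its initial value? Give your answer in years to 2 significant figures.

For a linear reservoir the anomaly decays as exp(−t/τ) with τ = M/F = 7.735/13.15 = 0.5882 yr.
exp(−t/τ) = 0.06 ⇒ t = −τ ln(0.06) = 0.5882 × 2.813 = 1.655 yr.

1.7 yr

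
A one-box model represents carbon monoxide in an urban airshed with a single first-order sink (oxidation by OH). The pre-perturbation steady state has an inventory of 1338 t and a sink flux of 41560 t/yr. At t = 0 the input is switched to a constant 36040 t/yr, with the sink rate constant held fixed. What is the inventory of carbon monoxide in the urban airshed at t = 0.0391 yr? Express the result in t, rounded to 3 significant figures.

1210 t

τ = M₀/F₀ = 1338/41560 = 0.03219 yr; rate constant k = 1/τ.
New steady state M_∞ = F₁/k = F₁·τ = 36040 × 0.03219 = 1160.3 t.
M(t) = M_∞ + (M₀ − M_∞)·e^(−t/τ); t/τ = 0.0391/0.03219 = 1.214, so e^(−t/τ) = 0.2969.
M(t) = 1160.3 + 177.7 × 0.2969 = 1213.0 t.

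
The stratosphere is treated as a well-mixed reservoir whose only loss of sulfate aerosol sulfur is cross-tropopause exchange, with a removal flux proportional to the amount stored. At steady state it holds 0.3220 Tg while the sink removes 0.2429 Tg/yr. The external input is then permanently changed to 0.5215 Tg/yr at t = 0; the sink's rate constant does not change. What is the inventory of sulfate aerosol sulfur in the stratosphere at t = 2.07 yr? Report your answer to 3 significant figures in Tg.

0.614 Tg

The sink rate constant is k = F₀/M₀ = 0.2429/0.3220 = 0.7543 yr⁻¹.
Solving dM/dt = F₁ − kM with M(0) = M₀ gives M(t) = F₁/k + (M₀ − F₁/k)·e^(−kt).
F₁/k = 0.5215/0.7543 = 0.69133 Tg; kt = 0.7543 × 2.07 = 1.561, e^(−kt) = 0.2098.
M(2.07) = 0.69133 + (0.3220 − 0.69133) × 0.2098 = 0.69133 − 0.07749 = 0.61383 Tg.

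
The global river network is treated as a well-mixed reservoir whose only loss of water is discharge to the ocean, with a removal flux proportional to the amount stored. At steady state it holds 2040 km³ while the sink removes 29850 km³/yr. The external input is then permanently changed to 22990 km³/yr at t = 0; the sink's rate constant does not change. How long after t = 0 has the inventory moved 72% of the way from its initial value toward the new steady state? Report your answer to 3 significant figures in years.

τ = M₀/F₀ = 2040/29850 = 0.06834 yr.
The remaining gap fraction is e^(−t/τ); 72% covered ⇒ e^(−t/τ) = 0.280.
t = −τ ln(0.280) = 0.06834 × 1.273 = 0.08700 yr.

0.0870 yr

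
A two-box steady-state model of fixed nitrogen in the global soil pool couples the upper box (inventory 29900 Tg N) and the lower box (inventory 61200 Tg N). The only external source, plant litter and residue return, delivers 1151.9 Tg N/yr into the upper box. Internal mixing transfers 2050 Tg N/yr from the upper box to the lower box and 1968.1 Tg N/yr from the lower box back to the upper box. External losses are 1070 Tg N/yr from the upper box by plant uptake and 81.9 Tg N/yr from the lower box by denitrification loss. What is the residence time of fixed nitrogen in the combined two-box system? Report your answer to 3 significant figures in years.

Residence time in the combined system uses the total inventory and the total *external* removal — internal exchanges between the two boxes cancel.
M_total = 29900 + 61200 = 91100 Tg N.
ΣF_external_out = 1070 + 81.9 = 1151.9 Tg N/yr.
τ = M_total / ΣF_ext = 91100 / 1151.9 = 79.09 yr.

79.1 yr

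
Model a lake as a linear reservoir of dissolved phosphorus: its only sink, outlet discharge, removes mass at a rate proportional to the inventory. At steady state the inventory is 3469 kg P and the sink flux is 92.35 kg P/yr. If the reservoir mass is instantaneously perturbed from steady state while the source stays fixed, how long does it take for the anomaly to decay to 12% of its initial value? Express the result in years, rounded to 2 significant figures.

For a linear reservoir the anomaly decays as exp(−t/τ) with τ = M/F = 3469/92.35 = 37.56 yr.
exp(−t/τ) = 0.12 ⇒ t = −τ ln(0.12) = 37.56 × 2.120 = 79.64 yr.

80 yr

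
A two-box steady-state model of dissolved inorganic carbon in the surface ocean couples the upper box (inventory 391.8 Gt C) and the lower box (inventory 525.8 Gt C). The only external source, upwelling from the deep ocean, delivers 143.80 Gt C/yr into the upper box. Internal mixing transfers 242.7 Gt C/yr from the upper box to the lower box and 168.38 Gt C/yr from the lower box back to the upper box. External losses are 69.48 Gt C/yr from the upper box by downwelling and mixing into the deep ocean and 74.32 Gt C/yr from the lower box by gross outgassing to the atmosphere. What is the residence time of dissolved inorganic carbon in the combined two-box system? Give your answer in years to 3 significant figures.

6.38 yr

For the system as a whole, the A↔B exchange is internal and contributes nothing to the throughput; only the external sinks remove mass.
M_total = 391.8 + 525.8 = 917.60 Gt C.
ΣF_external_out = 69.48 + 74.32 = 143.80 Gt C/yr.
τ = M_total / ΣF_ext = 917.60 / 143.80 = 6.381 yr.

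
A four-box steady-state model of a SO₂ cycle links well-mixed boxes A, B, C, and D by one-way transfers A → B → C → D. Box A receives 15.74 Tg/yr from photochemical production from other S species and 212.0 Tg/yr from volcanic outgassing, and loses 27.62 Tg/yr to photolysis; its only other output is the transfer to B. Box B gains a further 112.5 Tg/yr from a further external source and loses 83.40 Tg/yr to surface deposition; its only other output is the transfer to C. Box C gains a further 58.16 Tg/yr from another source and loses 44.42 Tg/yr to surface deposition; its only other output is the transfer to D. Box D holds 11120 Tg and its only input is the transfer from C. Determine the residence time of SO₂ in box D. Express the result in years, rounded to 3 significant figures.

Box A: F(A→B) = (15.74 + 212.0) − 27.62 = 200.12 Tg/yr.
Box B: F(B→C) = (200.12 + 112.5) − 83.40 = 229.22 Tg/yr.
Box C: F(C→D) = (229.22 + 58.16) − 44.42 = 242.96 Tg/yr.
Box D throughput = its input = 242.96 Tg/yr; τ = 11120 / 242.96 = 45.77 yr.

45.8 yr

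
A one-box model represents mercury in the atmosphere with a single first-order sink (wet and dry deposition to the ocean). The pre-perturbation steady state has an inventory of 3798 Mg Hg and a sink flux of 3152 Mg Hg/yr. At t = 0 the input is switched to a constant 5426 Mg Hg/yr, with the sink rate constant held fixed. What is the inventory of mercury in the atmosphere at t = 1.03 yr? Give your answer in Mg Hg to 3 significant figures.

5370 Mg Hg

Residence time τ = M₀/F₀ = 1.205 yr. The eventual steady state is M_∞ = M₀·(F₁/F₀) = 3798 × 5426/3152 = 6538.1 Mg Hg.
The anomaly ΔM(t) = M(t) − M_∞ decays as ΔM₀·e^(−t/τ) with ΔM₀ = 3798 − 6538.1 = −2740 Mg Hg.
At t = 1.03 yr, e^(−t/τ) = e^(−0.8548) = 0.4254, so ΔM = −1166 Mg Hg and M = 6538.1 − 1166 = 5372.5 Mg Hg.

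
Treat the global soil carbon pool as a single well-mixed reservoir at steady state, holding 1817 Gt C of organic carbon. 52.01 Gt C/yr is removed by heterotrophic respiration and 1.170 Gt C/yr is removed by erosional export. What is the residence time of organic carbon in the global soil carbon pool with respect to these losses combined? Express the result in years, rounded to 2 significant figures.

Total removal = 52.01 + 1.170 = 53.180 Gt C/yr.
τ = M / ΣF_out = 1817 / 53.180 = 34.17 yr.

34 yr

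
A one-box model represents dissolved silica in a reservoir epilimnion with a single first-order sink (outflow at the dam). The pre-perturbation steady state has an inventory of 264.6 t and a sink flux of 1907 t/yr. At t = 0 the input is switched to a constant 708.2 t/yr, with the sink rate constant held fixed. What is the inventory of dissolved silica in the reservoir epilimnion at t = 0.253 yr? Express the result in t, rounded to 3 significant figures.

125 t

Residence time τ = M₀/F₀ = 0.1388 yr. The eventual steady state is M_∞ = M₀·(F₁/F₀) = 264.6 × 708.2/1907 = 98.264 t.
The anomaly ΔM(t) = M(t) − M_∞ decays as ΔM₀·e^(−t/τ) with ΔM₀ = 264.6 − 98.264 = 166.3 t.
At t = 0.253 yr, e^(−t/τ) = e^(−1.823) = 0.1615, so ΔM = 26.86 t and M = 98.264 + 26.86 = 125.12 t.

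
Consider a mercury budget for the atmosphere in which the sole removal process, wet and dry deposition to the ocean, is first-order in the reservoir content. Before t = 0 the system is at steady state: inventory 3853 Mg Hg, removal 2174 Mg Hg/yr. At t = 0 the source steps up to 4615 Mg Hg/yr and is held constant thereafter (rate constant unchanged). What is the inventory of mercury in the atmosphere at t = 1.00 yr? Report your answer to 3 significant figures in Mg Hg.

The sink rate constant is k = F₀/M₀ = 2174/3853 = 0.5642 yr⁻¹.
Solving dM/dt = F₁ − kM with M(0) = M₀ gives M(t) = F₁/k + (M₀ − F₁/k)·e^(−kt).
F₁/k = 4615/0.5642 = 8179.2 Mg Hg; kt = 0.5642 × 1.00 = 0.5642, e^(−kt) = 0.5688.
M(1.00) = 8179.2 + (3853 − 8179.2) × 0.5688 = 8179.2 − 2461 = 5718.5 Mg Hg.

5720 Mg Hg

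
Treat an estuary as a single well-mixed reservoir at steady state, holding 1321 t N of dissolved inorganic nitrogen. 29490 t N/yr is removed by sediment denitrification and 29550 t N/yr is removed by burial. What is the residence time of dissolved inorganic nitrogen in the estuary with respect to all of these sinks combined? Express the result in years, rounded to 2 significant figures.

Total removal flux = 29490 + 29550 = 59040 t N/yr.
τ = M / ΣF_out = 1321 / 59040 = 0.02237 yr.

0.022 yr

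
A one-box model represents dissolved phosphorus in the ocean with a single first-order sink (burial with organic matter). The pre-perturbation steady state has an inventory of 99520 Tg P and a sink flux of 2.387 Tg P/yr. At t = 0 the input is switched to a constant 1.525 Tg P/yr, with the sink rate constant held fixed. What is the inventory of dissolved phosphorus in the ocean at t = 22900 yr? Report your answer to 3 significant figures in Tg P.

84300 Tg P

Residence time τ = M₀/F₀ = 41690 yr. The eventual steady state is M_∞ = M₀·(F₁/F₀) = 99520 × 1.525/2.387 = 63581 Tg P.
The anomaly ΔM(t) = M(t) − M_∞ decays as ΔM₀·e^(−t/τ) with ΔM₀ = 99520 − 63581 = 35940 Tg P.
At t = 22900 yr, e^(−t/τ) = e^(−0.5493) = 0.5774, so ΔM = 20750 Tg P and M = 63581 + 20750 = 84331 Tg P.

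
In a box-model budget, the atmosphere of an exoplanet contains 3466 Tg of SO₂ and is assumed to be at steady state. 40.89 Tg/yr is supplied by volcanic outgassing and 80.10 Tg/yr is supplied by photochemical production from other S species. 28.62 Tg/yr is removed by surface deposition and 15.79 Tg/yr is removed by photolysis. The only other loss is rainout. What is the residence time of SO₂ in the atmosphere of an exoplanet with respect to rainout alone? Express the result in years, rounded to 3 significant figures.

45.3 yr

At steady state ΣF_in = ΣF_out.
ΣF_in = 40.89 + 80.10 = 120.99 Tg/yr.
Rainout flux = ΣF_in − (28.62 + 15.79) = 120.99 − 44.41 = 76.58 Tg/yr.
τ = M / F = 3466 / 76.58 = 45.26 yr.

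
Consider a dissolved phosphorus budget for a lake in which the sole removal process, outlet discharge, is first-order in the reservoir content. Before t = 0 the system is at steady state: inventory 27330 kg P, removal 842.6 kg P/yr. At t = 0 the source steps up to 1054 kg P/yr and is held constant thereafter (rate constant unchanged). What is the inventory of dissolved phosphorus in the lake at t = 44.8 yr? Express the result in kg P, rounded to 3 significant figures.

32500 kg P

τ = M₀/F₀ = 27330/842.6 = 32.44 yr; rate constant k = 1/τ.
New steady state M_∞ = F₁/k = F₁·τ = 1054 × 32.44 = 34187 kg P.
M(t) = M_∞ + (M₀ − M_∞)·e^(−t/τ); t/τ = 44.8/32.44 = 1.381, so e^(−t/τ) = 0.2513.
M(t) = 34187 − 6857 × 0.2513 = 32464 kg P.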